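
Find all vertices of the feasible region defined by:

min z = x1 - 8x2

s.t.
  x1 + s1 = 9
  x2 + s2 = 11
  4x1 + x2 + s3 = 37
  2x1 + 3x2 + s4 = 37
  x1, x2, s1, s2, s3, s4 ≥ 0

(0, 0), (9, 0), (9, 1), (7.4, 7.4), (2, 11), (0, 11)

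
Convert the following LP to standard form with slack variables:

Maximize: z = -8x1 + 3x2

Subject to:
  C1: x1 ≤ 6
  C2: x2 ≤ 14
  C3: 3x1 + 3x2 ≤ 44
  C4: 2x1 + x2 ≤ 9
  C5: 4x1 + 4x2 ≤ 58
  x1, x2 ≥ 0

max z = -8x1 + 3x2

s.t.
  x1 + s1 = 6
  x2 + s2 = 14
  3x1 + 3x2 + s3 = 44
  2x1 + x2 + s4 = 9
  4x1 + 4x2 + s5 = 58
  x1, x2, s1, s2, s3, s4, s5 ≥ 0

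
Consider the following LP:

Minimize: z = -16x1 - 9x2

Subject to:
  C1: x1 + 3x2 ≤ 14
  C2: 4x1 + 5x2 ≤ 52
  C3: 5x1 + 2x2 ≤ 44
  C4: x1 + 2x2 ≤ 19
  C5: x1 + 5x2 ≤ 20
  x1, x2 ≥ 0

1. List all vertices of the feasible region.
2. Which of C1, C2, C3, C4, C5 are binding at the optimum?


1. (0, 0), (8.8, 0), (8, 2), (5, 3), (0, 4)
2. C1, C3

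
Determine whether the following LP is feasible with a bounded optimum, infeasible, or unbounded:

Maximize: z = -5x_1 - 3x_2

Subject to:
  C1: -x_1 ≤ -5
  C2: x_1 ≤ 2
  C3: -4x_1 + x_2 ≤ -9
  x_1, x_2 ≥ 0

Infeasible (no feasible solution exists)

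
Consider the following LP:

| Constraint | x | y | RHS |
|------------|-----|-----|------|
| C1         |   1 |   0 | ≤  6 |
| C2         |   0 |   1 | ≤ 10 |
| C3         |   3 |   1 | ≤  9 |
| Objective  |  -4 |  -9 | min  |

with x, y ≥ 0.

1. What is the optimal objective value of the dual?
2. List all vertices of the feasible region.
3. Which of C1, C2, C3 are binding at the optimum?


1. -81
2. (0, 0), (3, 0), (0, 9)
3. C3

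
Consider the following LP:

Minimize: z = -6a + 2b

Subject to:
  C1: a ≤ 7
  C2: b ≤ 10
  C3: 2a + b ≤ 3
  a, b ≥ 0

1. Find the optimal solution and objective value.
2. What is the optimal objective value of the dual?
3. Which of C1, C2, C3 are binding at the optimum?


1. a = 1.5, b = 0, z = -9
2. -9
3. C3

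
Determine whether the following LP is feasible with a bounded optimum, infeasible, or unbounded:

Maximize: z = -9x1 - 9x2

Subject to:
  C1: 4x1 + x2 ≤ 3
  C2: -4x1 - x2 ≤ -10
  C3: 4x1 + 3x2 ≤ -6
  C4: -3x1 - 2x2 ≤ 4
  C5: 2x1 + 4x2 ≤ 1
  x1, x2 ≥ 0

Infeasible (no feasible solution exists)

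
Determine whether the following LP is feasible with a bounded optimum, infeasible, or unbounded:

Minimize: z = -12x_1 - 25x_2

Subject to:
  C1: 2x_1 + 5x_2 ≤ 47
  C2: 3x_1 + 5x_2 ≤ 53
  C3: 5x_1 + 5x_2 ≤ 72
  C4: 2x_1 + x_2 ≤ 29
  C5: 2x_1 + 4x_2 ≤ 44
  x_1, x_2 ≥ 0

Feasible with a bounded optimal solution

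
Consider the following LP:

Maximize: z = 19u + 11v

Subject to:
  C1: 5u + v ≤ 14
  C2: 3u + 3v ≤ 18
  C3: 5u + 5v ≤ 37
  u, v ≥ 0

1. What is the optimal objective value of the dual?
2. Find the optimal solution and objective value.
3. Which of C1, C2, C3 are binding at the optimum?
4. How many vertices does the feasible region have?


1. 82
2. u = 2, v = 4, z = 82
3. C1, C2
4. 4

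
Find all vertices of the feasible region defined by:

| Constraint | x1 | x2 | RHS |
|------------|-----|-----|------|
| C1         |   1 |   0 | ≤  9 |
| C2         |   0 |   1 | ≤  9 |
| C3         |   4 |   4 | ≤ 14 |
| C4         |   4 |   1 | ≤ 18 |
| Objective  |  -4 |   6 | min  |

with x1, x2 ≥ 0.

(0, 0), (3.5, 0), (0, 3.5)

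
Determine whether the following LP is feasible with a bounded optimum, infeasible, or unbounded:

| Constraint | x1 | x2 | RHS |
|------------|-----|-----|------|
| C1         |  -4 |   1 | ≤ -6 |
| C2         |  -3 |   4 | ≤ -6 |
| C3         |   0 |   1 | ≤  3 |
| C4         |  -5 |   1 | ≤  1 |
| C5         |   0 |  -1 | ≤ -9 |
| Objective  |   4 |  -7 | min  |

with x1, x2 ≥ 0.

Infeasible (no feasible solution exists)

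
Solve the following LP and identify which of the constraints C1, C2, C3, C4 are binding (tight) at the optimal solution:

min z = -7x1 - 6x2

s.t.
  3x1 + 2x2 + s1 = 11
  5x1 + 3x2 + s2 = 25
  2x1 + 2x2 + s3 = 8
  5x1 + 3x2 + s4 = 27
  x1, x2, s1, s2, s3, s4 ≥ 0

At x1 = 3, x2 = 1, compute slack b - a·x for each constraint:
  C1: 11 − 11 = 0  (binding)
  C2: 25 − 18 = 7  (slack)
  C3: 8 − 8 = 0  (binding)
  C4: 27 − 18 = 9  (slack)

Optimal: x1 = 3, x2 = 1
Binding: C1, C3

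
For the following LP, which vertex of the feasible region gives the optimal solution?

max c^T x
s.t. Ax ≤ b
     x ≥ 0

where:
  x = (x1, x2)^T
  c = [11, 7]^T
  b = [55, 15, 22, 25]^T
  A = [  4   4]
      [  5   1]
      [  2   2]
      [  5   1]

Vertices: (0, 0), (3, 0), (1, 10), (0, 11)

Evaluate the objective at each vertex of the feasible region:
  z(0, 0) = 0
  z(3, 0) = 33
  z(1, 10) = 81  ←
  z(0, 11) = 77
The maximum is at x1 = 1, x2 = 10.

(1, 10)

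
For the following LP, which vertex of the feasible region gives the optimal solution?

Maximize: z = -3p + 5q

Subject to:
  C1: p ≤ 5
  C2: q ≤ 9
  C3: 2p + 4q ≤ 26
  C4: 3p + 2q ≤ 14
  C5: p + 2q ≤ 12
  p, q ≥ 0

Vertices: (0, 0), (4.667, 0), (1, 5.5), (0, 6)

Evaluate the objective at each vertex of the feasible region:
  z(0, 0) = 0
  z(4.667, 0) = -14
  z(1, 5.5) = 24.5
  z(0, 6) = 30  ←
The maximum is at p = 0, q = 6.

(0, 6)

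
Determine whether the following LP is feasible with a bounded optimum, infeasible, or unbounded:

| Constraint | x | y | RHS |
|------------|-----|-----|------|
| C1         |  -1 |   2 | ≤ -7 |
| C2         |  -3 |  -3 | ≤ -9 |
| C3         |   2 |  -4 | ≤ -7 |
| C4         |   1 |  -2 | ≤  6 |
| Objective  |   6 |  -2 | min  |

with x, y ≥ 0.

Infeasible (no feasible solution exists)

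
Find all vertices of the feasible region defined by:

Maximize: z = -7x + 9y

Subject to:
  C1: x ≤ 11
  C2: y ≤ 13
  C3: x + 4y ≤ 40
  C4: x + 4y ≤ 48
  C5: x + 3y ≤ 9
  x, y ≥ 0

(0, 0), (9, 0), (0, 3)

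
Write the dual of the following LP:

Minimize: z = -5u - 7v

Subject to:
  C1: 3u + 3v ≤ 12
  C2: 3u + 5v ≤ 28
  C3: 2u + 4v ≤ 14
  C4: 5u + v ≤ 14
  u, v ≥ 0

Primal min cᵀx s.t. Ax ≤ b, x ≥ 0  →  Dual max −bᵀy s.t. Aᵀy ≥ −c, y ≥ 0.

Maximize: z = -12y1 - 28y2 - 14y3 - 14y4

Subject to:
  3y1 + 3y2 + 2y3 + 5y4 ≥ 5
  3y1 + 5y2 + 4y3 + y4 ≥ 7
  y1, y2, y3, y4 ≥ 0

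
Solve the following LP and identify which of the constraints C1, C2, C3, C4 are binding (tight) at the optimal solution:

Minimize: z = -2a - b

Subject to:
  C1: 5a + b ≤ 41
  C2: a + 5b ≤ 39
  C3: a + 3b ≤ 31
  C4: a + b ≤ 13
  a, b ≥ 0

At a = 7, b = 6, compute slack b - a·x for each constraint:
  C1: 41 − 41 = 0  (binding)
  C2: 39 − 37 = 2  (slack)
  C3: 31 − 25 = 6  (slack)
  C4: 13 − 13 = 0  (binding)

Optimal: a = 7, b = 6
Binding: C1, C4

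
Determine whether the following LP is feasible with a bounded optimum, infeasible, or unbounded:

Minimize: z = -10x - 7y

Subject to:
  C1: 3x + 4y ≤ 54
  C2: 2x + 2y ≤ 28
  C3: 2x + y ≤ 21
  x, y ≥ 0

Feasible with a bounded optimal solution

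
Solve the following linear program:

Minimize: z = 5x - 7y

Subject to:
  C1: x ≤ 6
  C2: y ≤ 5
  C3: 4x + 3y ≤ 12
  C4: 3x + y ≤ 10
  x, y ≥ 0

Evaluate the objective at each vertex of the feasible region:
  z(0, 0) = 0
  z(3, 0) = 15
  z(0, 4) = -28  ←
The minimum is at x = 0, y = 4.

x = 0, y = 4, z = -28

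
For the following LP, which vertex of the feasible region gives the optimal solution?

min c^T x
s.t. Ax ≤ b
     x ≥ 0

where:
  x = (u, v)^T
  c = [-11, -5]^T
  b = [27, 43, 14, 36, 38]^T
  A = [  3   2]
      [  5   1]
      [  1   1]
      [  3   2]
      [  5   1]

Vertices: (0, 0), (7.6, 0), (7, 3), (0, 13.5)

Evaluate the objective at each vertex of the feasible region:
  z(0, 0) = 0
  z(7.6, 0) = -83.6
  z(7, 3) = -92  ←
  z(0, 13.5) = -67.5
The minimum is at u = 7, v = 3.

(7, 3)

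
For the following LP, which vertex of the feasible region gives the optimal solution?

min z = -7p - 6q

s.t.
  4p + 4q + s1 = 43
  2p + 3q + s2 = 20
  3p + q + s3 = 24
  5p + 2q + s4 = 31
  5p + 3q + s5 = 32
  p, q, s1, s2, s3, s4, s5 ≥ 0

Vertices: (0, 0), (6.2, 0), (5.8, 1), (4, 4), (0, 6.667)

Evaluate the objective at each vertex of the feasible region:
  z(0, 0) = 0
  z(6.2, 0) = -43.4
  z(5.8, 1) = -46.6
  z(4, 4) = -52  ←
  z(0, 6.667) = -40
The minimum is at p = 4, q = 4.

(4, 4)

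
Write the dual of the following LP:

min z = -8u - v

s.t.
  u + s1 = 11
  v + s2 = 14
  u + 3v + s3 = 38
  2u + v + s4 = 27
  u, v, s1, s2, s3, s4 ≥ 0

Primal min cᵀx s.t. Ax ≤ b, x ≥ 0  →  Dual max −bᵀy s.t. Aᵀy ≥ −c, y ≥ 0.

Maximize: z = -11y1 - 14y2 - 38y3 - 27y4

Subject to:
  y1 + y3 + 2y4 ≥ 8
  y2 + 3y3 + y4 ≥ 1
  y1, y2, y3, y4 ≥ 0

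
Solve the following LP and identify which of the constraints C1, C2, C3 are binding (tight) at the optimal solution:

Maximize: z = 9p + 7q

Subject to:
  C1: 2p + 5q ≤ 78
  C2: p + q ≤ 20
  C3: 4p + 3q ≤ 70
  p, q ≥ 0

At p = 10, q = 10, compute slack b - a·x for each constraint:
  C1: 78 − 70 = 8  (slack)
  C2: 20 − 20 = 0  (binding)
  C3: 70 − 70 = 0  (binding)

Optimal: p = 10, q = 10
Binding: C2, C3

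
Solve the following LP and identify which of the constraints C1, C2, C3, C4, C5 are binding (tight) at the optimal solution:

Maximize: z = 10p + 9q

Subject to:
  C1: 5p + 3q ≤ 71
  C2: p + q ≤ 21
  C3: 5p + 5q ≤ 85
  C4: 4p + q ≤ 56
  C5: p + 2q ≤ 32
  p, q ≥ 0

At p = 10, q = 7, compute slack b - a·x for each constraint:
  C1: 71 − 71 = 0  (binding)
  C2: 21 − 17 = 4  (slack)
  C3: 85 − 85 = 0  (binding)
  C4: 56 − 47 = 9  (slack)
  C5: 32 − 24 = 8  (slack)

Optimal: p = 10, q = 7
Binding: C1, C3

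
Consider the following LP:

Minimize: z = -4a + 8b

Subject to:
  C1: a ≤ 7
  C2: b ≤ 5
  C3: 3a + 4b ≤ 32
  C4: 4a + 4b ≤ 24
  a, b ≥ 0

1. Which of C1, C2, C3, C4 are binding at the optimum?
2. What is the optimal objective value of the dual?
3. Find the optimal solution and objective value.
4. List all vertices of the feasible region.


1. C4
2. -24
3. a = 6, b = 0, z = -24
4. (0, 0), (6, 0), (1, 5), (0, 5)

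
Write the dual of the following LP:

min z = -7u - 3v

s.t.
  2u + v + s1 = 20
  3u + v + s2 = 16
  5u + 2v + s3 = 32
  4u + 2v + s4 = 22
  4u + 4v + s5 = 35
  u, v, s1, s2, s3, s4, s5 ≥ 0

Primal min cᵀx s.t. Ax ≤ b, x ≥ 0  →  Dual max −bᵀy s.t. Aᵀy ≥ −c, y ≥ 0.

Maximize: z = -20y1 - 16y2 - 32y3 - 22y4 - 35y5

Subject to:
  2y1 + 3y2 + 5y3 + 4y4 + 4y5 ≥ 7
  y1 + y2 + 2y3 + 2y4 + 4y5 ≥ 3
  y1, y2, y3, y4, y5 ≥ 0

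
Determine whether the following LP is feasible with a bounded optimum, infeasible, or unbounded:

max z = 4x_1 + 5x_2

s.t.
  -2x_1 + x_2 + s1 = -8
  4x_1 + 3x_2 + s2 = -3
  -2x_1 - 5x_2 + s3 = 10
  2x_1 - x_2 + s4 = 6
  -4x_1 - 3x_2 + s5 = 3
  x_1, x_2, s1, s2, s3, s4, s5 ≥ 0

Infeasible (no feasible solution exists)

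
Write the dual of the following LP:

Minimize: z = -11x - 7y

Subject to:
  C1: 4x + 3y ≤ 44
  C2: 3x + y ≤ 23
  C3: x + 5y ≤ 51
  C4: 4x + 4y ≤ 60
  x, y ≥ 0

Primal min cᵀx s.t. Ax ≤ b, x ≥ 0  →  Dual max −bᵀy s.t. Aᵀy ≥ −c, y ≥ 0.

Maximize: z = -44y1 - 23y2 - 51y3 - 60y4

Subject to:
  4y1 + 3y2 + y3 + 4y4 ≥ 11
  3y1 + y2 + 5y3 + 4y4 ≥ 7
  y1, y2, y3, y4 ≥ 0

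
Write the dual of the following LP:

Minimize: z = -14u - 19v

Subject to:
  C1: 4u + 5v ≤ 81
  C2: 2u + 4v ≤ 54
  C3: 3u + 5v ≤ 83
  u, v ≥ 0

Primal min cᵀx s.t. Ax ≤ b, x ≥ 0  →  Dual max −bᵀy s.t. Aᵀy ≥ −c, y ≥ 0.

Maximize: z = -81y1 - 54y2 - 83y3

Subject to:
  4y1 + 2y2 + 3y3 ≥ 14
  5y1 + 4y2 + 5y3 ≥ 19
  y1, y2, y3 ≥ 0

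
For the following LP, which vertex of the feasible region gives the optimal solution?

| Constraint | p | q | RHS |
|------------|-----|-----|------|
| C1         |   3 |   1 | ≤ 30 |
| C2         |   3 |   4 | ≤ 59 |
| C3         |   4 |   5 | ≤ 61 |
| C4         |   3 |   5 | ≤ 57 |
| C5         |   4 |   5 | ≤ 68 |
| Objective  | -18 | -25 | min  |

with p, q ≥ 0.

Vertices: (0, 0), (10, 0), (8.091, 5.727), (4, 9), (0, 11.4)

Evaluate the objective at each vertex of the feasible region:
  z(0, 0) = 0
  z(10, 0) = -180
  z(8.091, 5.727) = -288.8
  z(4, 9) = -297  ←
  z(0, 11.4) = -285
The minimum is at p = 4, q = 9.

(4, 9)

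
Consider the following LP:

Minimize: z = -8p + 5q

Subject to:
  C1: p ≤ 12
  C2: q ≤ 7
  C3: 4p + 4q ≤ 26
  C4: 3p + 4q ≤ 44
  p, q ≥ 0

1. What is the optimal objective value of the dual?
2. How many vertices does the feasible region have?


1. -52
2. 3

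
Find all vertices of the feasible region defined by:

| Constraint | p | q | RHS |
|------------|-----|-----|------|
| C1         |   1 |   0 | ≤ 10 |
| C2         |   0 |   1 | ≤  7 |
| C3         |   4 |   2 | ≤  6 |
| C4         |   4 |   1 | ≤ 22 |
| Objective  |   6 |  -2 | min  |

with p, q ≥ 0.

(0, 0), (1.5, 0), (0, 3)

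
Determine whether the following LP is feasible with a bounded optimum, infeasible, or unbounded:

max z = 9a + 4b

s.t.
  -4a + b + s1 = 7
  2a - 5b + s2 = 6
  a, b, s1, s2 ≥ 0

Unbounded (objective can increase without bound)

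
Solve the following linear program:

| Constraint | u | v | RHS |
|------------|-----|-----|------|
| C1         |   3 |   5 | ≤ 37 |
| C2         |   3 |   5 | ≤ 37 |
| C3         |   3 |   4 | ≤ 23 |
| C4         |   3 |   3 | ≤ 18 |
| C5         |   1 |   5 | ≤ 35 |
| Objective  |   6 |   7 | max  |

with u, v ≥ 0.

Evaluate the objective at each vertex of the feasible region:
  z(0, 0) = 0
  z(6, 0) = 36
  z(1, 5) = 41  ←
  z(0, 5.75) = 40.25
The maximum is at u = 1, v = 5.

u = 1, v = 5, z = 41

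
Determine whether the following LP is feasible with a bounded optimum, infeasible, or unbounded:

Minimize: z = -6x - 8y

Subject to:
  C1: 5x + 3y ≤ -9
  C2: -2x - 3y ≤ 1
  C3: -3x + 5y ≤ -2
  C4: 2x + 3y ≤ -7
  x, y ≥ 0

Infeasible (no feasible solution exists)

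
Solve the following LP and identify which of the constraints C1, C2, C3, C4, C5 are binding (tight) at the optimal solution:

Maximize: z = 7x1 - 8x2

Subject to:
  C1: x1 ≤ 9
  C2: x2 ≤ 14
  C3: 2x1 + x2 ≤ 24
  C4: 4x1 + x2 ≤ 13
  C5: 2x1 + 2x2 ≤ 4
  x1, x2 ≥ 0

At x1 = 2, x2 = 0, compute slack b - a·x for each constraint:
  C1: 9 − 2 = 7  (slack)
  C2: 14 − 0 = 14  (slack)
  C3: 24 − 4 = 20  (slack)
  C4: 13 − 8 = 5  (slack)
  C5: 4 − 4 = 0  (binding)

Optimal: x1 = 2, x2 = 0
Binding: C5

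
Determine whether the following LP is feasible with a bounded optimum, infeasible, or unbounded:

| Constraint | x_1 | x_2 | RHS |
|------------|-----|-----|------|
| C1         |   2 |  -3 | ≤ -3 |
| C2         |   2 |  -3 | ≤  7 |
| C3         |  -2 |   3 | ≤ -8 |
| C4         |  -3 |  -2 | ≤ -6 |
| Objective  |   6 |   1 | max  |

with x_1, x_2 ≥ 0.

Infeasible (no feasible solution exists)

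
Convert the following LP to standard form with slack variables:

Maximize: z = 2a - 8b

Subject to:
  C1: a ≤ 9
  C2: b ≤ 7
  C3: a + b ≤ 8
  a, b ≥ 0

max z = 2a - 8b

s.t.
  a + s1 = 9
  b + s2 = 7
  a + b + s3 = 8
  a, b, s1, s2, s3 ≥ 0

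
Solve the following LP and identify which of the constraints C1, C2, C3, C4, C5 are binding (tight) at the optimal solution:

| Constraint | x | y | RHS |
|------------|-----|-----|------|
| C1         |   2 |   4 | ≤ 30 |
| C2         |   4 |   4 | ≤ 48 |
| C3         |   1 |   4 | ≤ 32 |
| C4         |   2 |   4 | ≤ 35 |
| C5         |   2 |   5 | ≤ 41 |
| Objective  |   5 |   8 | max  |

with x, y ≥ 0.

At x = 9, y = 3, compute slack b - a·x for each constraint:
  C1: 30 − 30 = 0  (binding)
  C2: 48 − 48 = 0  (binding)
  C3: 32 − 21 = 11  (slack)
  C4: 35 − 30 = 5  (slack)
  C5: 41 − 33 = 8  (slack)

Optimal: x = 9, y = 3
Binding: C1, C2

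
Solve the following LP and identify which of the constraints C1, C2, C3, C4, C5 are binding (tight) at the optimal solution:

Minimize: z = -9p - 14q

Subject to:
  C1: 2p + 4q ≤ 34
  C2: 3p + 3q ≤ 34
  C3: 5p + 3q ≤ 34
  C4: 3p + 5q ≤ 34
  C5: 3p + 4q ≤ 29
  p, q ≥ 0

At p = 3, q = 5, compute slack b - a·x for each constraint:
  C1: 34 − 26 = 8  (slack)
  C2: 34 − 24 = 10  (slack)
  C3: 34 − 30 = 4  (slack)
  C4: 34 − 34 = 0  (binding)
  C5: 29 − 29 = 0  (binding)

Optimal: p = 3, q = 5
Binding: C4, C5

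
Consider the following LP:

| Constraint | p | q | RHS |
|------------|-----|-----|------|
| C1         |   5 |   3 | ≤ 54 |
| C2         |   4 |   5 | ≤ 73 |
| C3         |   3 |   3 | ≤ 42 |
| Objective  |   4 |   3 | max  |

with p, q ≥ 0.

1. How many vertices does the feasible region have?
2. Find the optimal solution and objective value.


1. 4
2. p = 6, q = 8, z = 48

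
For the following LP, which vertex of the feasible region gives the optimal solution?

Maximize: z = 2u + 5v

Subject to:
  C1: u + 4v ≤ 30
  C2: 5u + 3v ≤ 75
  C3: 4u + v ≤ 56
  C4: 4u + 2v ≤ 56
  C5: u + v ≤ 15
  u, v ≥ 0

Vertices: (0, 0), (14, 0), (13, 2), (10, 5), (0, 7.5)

Evaluate the objective at each vertex of the feasible region:
  z(0, 0) = 0
  z(14, 0) = 28
  z(13, 2) = 36
  z(10, 5) = 45  ←
  z(0, 7.5) = 37.5
The maximum is at u = 10, v = 5.

(10, 5)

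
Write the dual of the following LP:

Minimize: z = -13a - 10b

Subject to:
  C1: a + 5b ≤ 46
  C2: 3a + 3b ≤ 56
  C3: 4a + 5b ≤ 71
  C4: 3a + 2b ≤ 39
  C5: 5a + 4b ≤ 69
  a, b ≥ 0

Primal min cᵀx s.t. Ax ≤ b, x ≥ 0  →  Dual max −bᵀy s.t. Aᵀy ≥ −c, y ≥ 0.

Maximize: z = -46y1 - 56y2 - 71y3 - 39y4 - 69y5

Subject to:
  y1 + 3y2 + 4y3 + 3y4 + 5y5 ≥ 13
  5y1 + 3y2 + 5y3 + 2y4 + 4y5 ≥ 10
  y1, y2, y3, y4, y5 ≥ 0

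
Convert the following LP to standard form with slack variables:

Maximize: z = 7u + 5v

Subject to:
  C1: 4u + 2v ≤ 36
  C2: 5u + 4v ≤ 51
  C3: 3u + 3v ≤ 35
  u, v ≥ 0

max z = 7u + 5v

s.t.
  4u + 2v + s1 = 36
  5u + 4v + s2 = 51
  3u + 3v + s3 = 35
  u, v, s1, s2, s3 ≥ 0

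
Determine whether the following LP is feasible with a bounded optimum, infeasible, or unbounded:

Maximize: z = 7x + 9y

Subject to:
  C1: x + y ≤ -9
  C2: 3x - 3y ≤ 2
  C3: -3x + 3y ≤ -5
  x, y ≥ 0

Infeasible (no feasible solution exists)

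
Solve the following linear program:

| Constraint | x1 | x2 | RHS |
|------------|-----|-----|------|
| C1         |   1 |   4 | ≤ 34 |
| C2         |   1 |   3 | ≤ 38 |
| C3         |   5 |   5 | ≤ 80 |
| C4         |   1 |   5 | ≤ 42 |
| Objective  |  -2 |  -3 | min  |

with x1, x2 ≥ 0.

Evaluate the objective at each vertex of the feasible region:
  z(0, 0) = 0
  z(16, 0) = -32
  z(10, 6) = -38  ←
  z(2, 8) = -28
  z(0, 8.4) = -25.2
The minimum is at x1 = 10, x2 = 6.

x1 = 10, x2 = 6, z = -38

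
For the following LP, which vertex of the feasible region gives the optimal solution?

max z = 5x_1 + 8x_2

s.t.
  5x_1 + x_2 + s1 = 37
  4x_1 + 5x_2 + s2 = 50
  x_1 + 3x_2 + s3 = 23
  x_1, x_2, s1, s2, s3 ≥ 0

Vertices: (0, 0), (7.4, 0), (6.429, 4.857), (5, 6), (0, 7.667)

Evaluate the objective at each vertex of the feasible region:
  z(0, 0) = 0
  z(7.4, 0) = 37
  z(6.429, 4.857) = 71
  z(5, 6) = 73  ←
  z(0, 7.667) = 61.33
The maximum is at x_1 = 5, x_2 = 6.

(5, 6)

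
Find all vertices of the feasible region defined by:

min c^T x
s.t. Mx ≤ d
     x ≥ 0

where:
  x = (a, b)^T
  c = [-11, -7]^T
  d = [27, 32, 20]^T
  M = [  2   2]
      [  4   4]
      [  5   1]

(0, 0), (4, 0), (3, 5), (0, 8)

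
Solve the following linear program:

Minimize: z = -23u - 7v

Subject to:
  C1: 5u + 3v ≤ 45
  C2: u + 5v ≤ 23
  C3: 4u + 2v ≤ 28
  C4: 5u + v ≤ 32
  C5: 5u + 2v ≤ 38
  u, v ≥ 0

Evaluate the objective at each vertex of the feasible region:
  z(0, 0) = 0
  z(6.4, 0) = -147.2
  z(6, 2) = -152  ←
  z(5.222, 3.556) = -145
  z(0, 4.6) = -32.2
The minimum is at u = 6, v = 2.

u = 6, v = 2, z = -152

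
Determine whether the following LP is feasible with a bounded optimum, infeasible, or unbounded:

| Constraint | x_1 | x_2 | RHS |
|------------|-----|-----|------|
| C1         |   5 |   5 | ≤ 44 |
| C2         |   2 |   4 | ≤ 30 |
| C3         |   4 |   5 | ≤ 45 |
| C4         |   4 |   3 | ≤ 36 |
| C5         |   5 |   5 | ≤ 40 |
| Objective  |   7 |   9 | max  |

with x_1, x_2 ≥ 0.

Feasible with a bounded optimal solution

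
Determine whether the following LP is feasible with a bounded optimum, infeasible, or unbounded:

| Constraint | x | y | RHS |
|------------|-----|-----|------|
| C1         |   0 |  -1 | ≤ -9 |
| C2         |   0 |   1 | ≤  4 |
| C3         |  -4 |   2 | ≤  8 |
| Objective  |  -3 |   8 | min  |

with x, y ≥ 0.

Infeasible (no feasible solution exists)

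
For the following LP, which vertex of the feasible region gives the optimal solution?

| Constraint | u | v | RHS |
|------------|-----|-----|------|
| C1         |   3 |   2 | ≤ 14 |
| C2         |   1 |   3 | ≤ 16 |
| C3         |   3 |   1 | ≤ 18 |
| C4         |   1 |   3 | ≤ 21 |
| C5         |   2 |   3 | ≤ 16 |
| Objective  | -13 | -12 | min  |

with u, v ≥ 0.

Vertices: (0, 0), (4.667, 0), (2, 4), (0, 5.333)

Evaluate the objective at each vertex of the feasible region:
  z(0, 0) = 0
  z(4.667, 0) = -60.67
  z(2, 4) = -74  ←
  z(0, 5.333) = -64
The minimum is at u = 2, v = 4.

(2, 4)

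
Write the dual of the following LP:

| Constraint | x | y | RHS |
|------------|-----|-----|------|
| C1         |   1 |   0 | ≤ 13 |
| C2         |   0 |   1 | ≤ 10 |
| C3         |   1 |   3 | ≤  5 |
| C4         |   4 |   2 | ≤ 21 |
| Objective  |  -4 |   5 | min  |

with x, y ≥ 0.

Primal min cᵀx s.t. Ax ≤ b, x ≥ 0  →  Dual max −bᵀy s.t. Aᵀy ≥ −c, y ≥ 0.

Maximize: z = -13y1 - 10y2 - 5y3 - 21y4

Subject to:
  y1 + y3 + 4y4 ≥ 4
  y2 + 3y3 + 2y4 ≥ -5
  y1, y2, y3, y4 ≥ 0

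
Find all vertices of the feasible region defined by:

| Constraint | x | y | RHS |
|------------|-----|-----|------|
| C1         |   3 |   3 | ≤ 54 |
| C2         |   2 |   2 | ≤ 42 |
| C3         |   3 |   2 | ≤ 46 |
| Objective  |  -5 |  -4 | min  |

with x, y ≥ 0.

(0, 0), (15.33, 0), (10, 8), (0, 18)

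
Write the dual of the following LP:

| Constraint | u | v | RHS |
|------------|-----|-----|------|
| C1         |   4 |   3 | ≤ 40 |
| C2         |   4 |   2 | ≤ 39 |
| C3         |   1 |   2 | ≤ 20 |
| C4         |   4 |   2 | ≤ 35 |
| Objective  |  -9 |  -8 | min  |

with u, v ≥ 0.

Primal min cᵀx s.t. Ax ≤ b, x ≥ 0  →  Dual max −bᵀy s.t. Aᵀy ≥ −c, y ≥ 0.

Maximize: z = -40y1 - 39y2 - 20y3 - 35y4

Subject to:
  4y1 + 4y2 + y3 + 4y4 ≥ 9
  3y1 + 2y2 + 2y3 + 2y4 ≥ 8
  y1, y2, y3, y4 ≥ 0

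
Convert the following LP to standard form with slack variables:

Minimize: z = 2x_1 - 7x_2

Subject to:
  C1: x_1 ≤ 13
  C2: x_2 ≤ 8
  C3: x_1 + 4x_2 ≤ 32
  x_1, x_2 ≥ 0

min z = 2x_1 - 7x_2

s.t.
  x_1 + s1 = 13
  x_2 + s2 = 8
  x_1 + 4x_2 + s3 = 32
  x_1, x_2, s1, s2, s3 ≥ 0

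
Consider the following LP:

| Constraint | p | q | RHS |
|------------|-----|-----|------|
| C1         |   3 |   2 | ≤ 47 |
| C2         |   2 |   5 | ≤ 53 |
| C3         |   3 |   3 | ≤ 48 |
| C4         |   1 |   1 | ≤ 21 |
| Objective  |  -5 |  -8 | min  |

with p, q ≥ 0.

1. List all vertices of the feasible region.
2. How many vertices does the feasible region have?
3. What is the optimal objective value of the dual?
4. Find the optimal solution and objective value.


1. (0, 0), (15.67, 0), (15, 1), (9, 7), (0, 10.6)
2. 5
3. -101
4. p = 9, q = 7, z = -101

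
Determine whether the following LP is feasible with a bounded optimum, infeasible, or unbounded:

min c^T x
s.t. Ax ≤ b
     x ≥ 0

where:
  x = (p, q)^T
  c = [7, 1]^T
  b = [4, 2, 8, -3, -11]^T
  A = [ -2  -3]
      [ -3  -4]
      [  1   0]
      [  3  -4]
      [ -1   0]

Infeasible (no feasible solution exists)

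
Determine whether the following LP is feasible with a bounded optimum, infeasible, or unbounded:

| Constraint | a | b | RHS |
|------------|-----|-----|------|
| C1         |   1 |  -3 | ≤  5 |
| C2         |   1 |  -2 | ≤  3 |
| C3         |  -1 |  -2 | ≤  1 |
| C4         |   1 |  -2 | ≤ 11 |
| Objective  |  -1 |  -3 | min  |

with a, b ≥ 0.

Unbounded (objective can decrease without bound)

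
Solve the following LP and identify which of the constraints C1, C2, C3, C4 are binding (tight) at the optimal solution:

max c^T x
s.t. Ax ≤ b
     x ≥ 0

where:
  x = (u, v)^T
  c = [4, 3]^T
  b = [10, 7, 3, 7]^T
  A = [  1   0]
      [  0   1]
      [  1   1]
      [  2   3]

At u = 3, v = 0, compute slack b - a·x for each constraint:
  C1: 10 − 3 = 7  (slack)
  C2: 7 − 0 = 7  (slack)
  C3: 3 − 3 = 0  (binding)
  C4: 7 − 6 = 1  (slack)

Optimal: u = 3, v = 0
Binding: C3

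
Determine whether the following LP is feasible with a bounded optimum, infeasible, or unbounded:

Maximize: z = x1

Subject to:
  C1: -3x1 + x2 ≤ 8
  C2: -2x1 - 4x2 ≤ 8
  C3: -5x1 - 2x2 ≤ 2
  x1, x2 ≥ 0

Unbounded (objective can increase without bound)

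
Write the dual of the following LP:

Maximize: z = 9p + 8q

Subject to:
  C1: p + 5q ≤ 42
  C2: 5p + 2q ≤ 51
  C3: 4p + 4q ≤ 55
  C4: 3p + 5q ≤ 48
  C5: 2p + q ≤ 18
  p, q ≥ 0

Primal max cᵀx s.t. Ax ≤ b, x ≥ 0  →  Dual min bᵀy s.t. Aᵀy ≥ c, y ≥ 0.

Minimize: z = 42y1 + 51y2 + 55y3 + 48y4 + 18y5

Subject to:
  y1 + 5y2 + 4y3 + 3y4 + 2y5 ≥ 9
  5y1 + 2y2 + 4y3 + 5y4 + y5 ≥ 8
  y1, y2, y3, y4, y5 ≥ 0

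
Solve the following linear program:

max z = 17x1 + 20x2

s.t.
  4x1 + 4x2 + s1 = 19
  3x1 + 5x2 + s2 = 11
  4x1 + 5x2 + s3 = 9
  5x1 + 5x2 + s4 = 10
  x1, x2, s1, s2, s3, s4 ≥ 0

Evaluate the objective at each vertex of the feasible region:
  z(0, 0) = 0
  z(2, 0) = 34
  z(1, 1) = 37  ←
  z(0, 1.8) = 36
The maximum is at x1 = 1, x2 = 1.

x1 = 1, x2 = 1, z = 37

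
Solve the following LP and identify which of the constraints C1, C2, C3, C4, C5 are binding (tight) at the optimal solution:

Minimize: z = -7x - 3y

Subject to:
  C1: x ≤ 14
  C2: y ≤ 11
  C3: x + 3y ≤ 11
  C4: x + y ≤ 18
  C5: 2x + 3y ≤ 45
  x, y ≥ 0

At x = 11, y = 0, compute slack b - a·x for each constraint:
  C1: 14 − 11 = 3  (slack)
  C2: 11 − 0 = 11  (slack)
  C3: 11 − 11 = 0  (binding)
  C4: 18 − 11 = 7  (slack)
  C5: 45 − 22 = 23  (slack)

Optimal: x = 11, y = 0
Binding: C3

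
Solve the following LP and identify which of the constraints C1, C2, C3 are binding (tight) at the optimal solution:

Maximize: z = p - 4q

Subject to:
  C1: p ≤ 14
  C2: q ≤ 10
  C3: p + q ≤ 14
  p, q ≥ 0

At p = 14, q = 0, compute slack b - a·x for each constraint:
  C1: 14 − 14 = 0  (binding)
  C2: 10 − 0 = 10  (slack)
  C3: 14 − 14 = 0  (binding)

Optimal: p = 14, q = 0
Binding: C1, C3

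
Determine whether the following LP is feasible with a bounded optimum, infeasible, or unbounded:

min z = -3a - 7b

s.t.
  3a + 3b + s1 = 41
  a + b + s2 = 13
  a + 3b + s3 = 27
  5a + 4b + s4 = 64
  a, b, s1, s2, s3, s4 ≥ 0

Feasible with a bounded optimal solution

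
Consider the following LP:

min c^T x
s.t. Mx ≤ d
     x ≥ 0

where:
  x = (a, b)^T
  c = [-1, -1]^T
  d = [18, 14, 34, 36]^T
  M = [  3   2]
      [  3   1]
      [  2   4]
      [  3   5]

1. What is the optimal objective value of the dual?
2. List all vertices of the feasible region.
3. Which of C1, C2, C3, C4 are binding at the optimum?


1. -8
2. (0, 0), (4.667, 0), (3.333, 4), (2, 6), (0, 7.2)
3. C1, C4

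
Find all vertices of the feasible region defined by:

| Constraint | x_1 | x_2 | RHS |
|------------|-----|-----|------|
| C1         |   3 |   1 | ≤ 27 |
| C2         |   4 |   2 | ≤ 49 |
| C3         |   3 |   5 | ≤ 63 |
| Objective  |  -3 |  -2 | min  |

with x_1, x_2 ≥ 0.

(0, 0), (9, 0), (6, 9), (0, 12.6)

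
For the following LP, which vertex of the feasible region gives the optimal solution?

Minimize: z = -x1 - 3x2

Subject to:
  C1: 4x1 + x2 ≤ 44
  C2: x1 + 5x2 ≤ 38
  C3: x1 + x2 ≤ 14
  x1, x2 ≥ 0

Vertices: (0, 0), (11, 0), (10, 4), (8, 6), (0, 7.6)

Evaluate the objective at each vertex of the feasible region:
  z(0, 0) = 0
  z(11, 0) = -11
  z(10, 4) = -22
  z(8, 6) = -26  ←
  z(0, 7.6) = -22.8
The minimum is at x1 = 8, x2 = 6.

(8, 6)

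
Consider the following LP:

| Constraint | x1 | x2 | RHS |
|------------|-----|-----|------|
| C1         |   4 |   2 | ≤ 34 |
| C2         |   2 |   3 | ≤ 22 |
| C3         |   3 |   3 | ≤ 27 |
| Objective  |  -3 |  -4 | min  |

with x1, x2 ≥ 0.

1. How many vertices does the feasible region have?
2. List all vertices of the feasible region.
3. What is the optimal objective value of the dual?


1. 5
2. (0, 0), (8.5, 0), (8, 1), (5, 4), (0, 7.333)
3. -31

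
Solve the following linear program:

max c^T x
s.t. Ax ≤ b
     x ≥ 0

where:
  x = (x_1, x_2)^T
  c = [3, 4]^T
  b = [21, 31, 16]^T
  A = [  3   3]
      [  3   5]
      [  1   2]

Evaluate the objective at each vertex of the feasible region:
  z(0, 0) = 0
  z(7, 0) = 21
  z(2, 5) = 26  ←
  z(0, 6.2) = 24.8
The maximum is at x_1 = 2, x_2 = 5.

x_1 = 2, x_2 = 5, z = 26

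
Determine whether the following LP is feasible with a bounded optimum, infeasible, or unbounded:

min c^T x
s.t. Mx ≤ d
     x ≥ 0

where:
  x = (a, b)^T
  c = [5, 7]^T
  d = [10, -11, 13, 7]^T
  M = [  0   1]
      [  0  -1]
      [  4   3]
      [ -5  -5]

Infeasible (no feasible solution exists)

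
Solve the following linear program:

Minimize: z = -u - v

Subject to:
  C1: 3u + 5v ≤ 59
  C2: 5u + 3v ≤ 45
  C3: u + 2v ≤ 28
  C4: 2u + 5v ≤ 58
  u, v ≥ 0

Evaluate the objective at each vertex of the feasible region:
  z(0, 0) = 0
  z(9, 0) = -9
  z(3, 10) = -13  ←
  z(1, 11.2) = -12.2
  z(0, 11.6) = -11.6
The minimum is at u = 3, v = 10.

u = 3, v = 10, z = -13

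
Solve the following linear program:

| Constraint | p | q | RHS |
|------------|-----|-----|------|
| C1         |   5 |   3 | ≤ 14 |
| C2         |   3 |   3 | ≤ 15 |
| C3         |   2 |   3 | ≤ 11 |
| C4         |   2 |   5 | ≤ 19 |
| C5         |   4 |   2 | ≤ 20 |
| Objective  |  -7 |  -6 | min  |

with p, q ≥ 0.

Evaluate the objective at each vertex of the feasible region:
  z(0, 0) = 0
  z(2.8, 0) = -19.6
  z(1, 3) = -25  ←
  z(0, 3.667) = -22
The minimum is at p = 1, q = 3.

p = 1, q = 3, z = -25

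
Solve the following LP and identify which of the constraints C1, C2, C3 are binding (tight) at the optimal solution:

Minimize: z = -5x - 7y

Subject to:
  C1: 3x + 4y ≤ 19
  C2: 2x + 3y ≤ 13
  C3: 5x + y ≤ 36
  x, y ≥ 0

At x = 5, y = 1, compute slack b - a·x for each constraint:
  C1: 19 − 19 = 0  (binding)
  C2: 13 − 13 = 0  (binding)
  C3: 36 − 26 = 10  (slack)

Optimal: x = 5, y = 1
Binding: C1, C2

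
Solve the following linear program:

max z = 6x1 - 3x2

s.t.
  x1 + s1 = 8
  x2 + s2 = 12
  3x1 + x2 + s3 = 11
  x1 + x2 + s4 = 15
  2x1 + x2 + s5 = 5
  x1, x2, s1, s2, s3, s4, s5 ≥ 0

Evaluate the objective at each vertex of the feasible region:
  z(0, 0) = 0
  z(2.5, 0) = 15  ←
  z(0, 5) = -15
The maximum is at x1 = 2.5, x2 = 0.

x1 = 2.5, x2 = 0, z = 15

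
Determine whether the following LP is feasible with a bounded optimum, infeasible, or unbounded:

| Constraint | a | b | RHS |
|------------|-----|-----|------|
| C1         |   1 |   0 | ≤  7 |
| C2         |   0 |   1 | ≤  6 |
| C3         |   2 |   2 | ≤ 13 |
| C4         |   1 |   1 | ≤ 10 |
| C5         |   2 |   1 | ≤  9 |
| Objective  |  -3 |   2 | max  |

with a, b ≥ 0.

Feasible with a bounded optimal solution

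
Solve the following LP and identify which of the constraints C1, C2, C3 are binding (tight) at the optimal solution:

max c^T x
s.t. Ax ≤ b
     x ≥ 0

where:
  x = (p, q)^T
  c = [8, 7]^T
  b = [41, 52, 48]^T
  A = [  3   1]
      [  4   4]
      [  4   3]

At p = 9, q = 4, compute slack b - a·x for each constraint:
  C1: 41 − 31 = 10  (slack)
  C2: 52 − 52 = 0  (binding)
  C3: 48 − 48 = 0  (binding)

Optimal: p = 9, q = 4
Binding: C2, C3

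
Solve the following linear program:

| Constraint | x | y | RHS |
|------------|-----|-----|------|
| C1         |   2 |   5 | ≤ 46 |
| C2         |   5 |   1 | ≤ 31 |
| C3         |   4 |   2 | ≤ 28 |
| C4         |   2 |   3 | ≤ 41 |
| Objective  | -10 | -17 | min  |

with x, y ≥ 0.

Evaluate the objective at each vertex of the feasible region:
  z(0, 0) = 0
  z(6.2, 0) = -62
  z(5.667, 2.667) = -102
  z(3, 8) = -166  ←
  z(0, 9.2) = -156.4
The minimum is at x = 3, y = 8.

x = 3, y = 8, z = -166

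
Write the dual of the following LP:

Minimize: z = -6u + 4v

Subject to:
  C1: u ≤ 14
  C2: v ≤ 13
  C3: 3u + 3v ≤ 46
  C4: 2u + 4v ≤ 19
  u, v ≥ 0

Primal min cᵀx s.t. Ax ≤ b, x ≥ 0  →  Dual max −bᵀy s.t. Aᵀy ≥ −c, y ≥ 0.

Maximize: z = -14y1 - 13y2 - 46y3 - 19y4

Subject to:
  y1 + 3y3 + 2y4 ≥ 6
  y2 + 3y3 + 4y4 ≥ -4
  y1, y2, y3, y4 ≥ 0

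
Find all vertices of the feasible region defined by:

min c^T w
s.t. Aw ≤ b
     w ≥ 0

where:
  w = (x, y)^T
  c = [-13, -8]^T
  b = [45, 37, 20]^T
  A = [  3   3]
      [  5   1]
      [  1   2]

(0, 0), (7.4, 0), (6, 7), (0, 10)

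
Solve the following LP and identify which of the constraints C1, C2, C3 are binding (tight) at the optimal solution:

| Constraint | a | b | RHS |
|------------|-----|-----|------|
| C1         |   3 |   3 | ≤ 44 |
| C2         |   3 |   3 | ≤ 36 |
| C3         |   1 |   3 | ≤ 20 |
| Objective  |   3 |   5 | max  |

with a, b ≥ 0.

At a = 8, b = 4, compute slack b - a·x for each constraint:
  C1: 44 − 36 = 8  (slack)
  C2: 36 − 36 = 0  (binding)
  C3: 20 − 20 = 0  (binding)

Optimal: a = 8, b = 4
Binding: C2, C3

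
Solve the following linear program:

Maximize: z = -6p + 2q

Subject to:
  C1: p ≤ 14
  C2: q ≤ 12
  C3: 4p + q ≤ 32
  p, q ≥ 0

Evaluate the objective at each vertex of the feasible region:
  z(0, 0) = 0
  z(8, 0) = -48
  z(5, 12) = -6
  z(0, 12) = 24  ←
The maximum is at p = 0, q = 12.

p = 0, q = 12, z = 24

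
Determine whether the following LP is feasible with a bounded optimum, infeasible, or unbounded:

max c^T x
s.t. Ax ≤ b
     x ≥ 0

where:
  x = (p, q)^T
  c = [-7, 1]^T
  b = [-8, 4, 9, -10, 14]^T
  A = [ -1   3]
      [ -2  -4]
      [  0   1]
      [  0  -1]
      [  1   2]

Infeasible (no feasible solution exists)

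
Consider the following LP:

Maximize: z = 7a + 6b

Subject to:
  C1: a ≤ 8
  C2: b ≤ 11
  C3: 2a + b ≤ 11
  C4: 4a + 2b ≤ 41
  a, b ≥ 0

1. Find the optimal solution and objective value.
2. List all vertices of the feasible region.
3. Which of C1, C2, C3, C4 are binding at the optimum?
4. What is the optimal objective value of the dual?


1. a = 0, b = 11, z = 66
2. (0, 0), (5.5, 0), (0, 11)
3. C2, C3
4. 66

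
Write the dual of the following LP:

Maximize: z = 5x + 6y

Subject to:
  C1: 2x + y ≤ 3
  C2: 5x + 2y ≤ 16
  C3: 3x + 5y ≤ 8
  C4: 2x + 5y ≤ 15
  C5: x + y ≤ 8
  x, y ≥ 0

Primal max cᵀx s.t. Ax ≤ b, x ≥ 0  →  Dual min bᵀy s.t. Aᵀy ≥ c, y ≥ 0.

Minimize: z = 3y1 + 16y2 + 8y3 + 15y4 + 8y5

Subject to:
  2y1 + 5y2 + 3y3 + 2y4 + y5 ≥ 5
  y1 + 2y2 + 5y3 + 5y4 + y5 ≥ 6
  y1, y2, y3, y4, y5 ≥ 0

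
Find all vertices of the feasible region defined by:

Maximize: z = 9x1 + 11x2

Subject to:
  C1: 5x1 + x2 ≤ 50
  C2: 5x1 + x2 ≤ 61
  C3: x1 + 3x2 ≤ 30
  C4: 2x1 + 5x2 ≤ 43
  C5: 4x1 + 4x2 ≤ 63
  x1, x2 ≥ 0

(0, 0), (10, 0), (9, 5), (0, 8.6)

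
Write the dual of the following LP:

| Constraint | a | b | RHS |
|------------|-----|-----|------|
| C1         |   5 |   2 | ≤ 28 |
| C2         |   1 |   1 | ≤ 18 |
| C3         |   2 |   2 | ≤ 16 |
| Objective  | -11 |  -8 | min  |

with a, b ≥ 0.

Primal min cᵀx s.t. Ax ≤ b, x ≥ 0  →  Dual max −bᵀy s.t. Aᵀy ≥ −c, y ≥ 0.

Maximize: z = -28y1 - 18y2 - 16y3

Subject to:
  5y1 + y2 + 2y3 ≥ 11
  2y1 + y2 + 2y3 ≥ 8
  y1, y2, y3 ≥ 0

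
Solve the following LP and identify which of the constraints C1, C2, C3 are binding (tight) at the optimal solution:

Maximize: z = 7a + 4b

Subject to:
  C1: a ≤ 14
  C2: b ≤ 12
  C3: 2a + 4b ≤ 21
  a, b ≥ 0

At a = 10.5, b = 0, compute slack b - a·x for each constraint:
  C1: 14 − 10.5 = 3.5  (slack)
  C2: 12 − 0 = 12  (slack)
  C3: 21 − 21 = 0  (binding)

Optimal: a = 10.5, b = 0
Binding: C3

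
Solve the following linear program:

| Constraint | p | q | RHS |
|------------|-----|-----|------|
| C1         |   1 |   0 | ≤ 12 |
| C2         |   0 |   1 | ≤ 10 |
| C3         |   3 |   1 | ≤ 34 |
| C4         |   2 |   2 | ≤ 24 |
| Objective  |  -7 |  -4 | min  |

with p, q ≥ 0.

Evaluate the objective at each vertex of the feasible region:
  z(0, 0) = 0
  z(11.33, 0) = -79.33
  z(11, 1) = -81  ←
  z(2, 10) = -54
  z(0, 10) = -40
The minimum is at p = 11, q = 1.

p = 11, q = 1, z = -81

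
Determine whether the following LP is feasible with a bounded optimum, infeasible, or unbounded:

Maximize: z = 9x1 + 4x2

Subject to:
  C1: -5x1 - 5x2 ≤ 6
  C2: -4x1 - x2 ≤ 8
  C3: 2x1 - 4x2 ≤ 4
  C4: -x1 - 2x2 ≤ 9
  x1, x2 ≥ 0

Unbounded (objective can increase without bound)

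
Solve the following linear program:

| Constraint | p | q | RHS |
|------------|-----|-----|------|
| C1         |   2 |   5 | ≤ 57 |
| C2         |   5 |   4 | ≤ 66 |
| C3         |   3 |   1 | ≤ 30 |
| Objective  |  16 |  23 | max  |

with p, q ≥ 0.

Evaluate the objective at each vertex of the feasible region:
  z(0, 0) = 0
  z(10, 0) = 160
  z(7.714, 6.857) = 281.1
  z(6, 9) = 303  ←
  z(0, 11.4) = 262.2
The maximum is at p = 6, q = 9.

p = 6, q = 9, z = 303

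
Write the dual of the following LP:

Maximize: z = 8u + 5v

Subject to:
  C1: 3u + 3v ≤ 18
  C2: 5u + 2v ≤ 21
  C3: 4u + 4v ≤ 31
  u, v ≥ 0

Primal max cᵀx s.t. Ax ≤ b, x ≥ 0  →  Dual min bᵀy s.t. Aᵀy ≥ c, y ≥ 0.

Minimize: z = 18y1 + 21y2 + 31y3

Subject to:
  3y1 + 5y2 + 4y3 ≥ 8
  3y1 + 2y2 + 4y3 ≥ 5
  y1, y2, y3 ≥ 0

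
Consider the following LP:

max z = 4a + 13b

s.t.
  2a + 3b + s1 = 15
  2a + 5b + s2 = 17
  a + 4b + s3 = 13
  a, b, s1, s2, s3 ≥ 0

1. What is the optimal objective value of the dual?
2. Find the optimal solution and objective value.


1. 43
2. a = 1, b = 3, z = 43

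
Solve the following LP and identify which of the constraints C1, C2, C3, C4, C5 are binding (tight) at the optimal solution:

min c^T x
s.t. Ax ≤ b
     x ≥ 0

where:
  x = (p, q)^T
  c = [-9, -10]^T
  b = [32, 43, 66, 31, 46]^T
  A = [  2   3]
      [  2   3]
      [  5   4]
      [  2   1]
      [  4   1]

At p = 10, q = 4, compute slack b - a·x for each constraint:
  C1: 32 − 32 = 0  (binding)
  C2: 43 − 32 = 11  (slack)
  C3: 66 − 66 = 0  (binding)
  C4: 31 − 24 = 7  (slack)
  C5: 46 − 44 = 2  (slack)

Optimal: p = 10, q = 4
Binding: C1, C3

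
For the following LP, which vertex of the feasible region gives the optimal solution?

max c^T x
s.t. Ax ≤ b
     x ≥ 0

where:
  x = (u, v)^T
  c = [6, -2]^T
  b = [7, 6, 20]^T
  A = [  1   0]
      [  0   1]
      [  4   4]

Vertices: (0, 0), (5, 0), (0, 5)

Evaluate the objective at each vertex of the feasible region:
  z(0, 0) = 0
  z(5, 0) = 30  ←
  z(0, 5) = -10
The maximum is at u = 5, v = 0.

(5, 0)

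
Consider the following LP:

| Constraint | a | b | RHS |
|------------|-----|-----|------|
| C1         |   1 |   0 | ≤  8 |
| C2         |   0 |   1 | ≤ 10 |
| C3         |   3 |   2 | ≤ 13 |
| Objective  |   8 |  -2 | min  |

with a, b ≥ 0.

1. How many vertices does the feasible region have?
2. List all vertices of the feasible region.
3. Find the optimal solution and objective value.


1. 3
2. (0, 0), (4.333, 0), (0, 6.5)
3. a = 0, b = 6.5, z = -13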